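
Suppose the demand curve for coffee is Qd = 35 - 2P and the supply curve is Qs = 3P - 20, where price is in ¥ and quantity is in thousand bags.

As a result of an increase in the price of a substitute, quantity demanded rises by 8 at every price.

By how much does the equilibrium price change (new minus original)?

Initially, 35 - 2P = 3P - 20, so 55 = 5P and P = 11, Q = 13.
The new curves are Qd = 43 - 2P (demand) and Qs = 3P - 20 (supply).
New equilibrium: 43 - 2P = 3P - 20 ⇒ 63 = 5P ⇒ P = 12.6, Q = 17.8.
ΔP = 12.6 − 11 = +1.6.

+1.6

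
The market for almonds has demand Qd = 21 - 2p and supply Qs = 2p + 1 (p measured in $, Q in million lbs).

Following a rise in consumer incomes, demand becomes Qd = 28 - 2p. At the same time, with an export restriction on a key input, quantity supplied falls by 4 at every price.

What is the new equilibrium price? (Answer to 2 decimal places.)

7.75

Initially, 21 - 2p = 2p + 1, so 20 = 4p and p = 5, Q = 11.
The new curves are Qd = 28 - 2p (demand) and Qs = 2p - 3 (supply).
Setting them equal: 28 - 2p = 2p - 3 → 31 = 4p, so p = 7.75 and Q = 12.5.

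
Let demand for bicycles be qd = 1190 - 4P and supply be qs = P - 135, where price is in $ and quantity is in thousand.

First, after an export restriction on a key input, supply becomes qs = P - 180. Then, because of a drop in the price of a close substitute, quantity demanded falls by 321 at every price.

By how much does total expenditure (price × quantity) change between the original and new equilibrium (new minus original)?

Solve the original market: 1190 - 4P = P - 135, hence P = 265 and q = 130.
With the change applied: demand qd = 869 - 4P, supply qs = P - 180.
Clearing the new market: 869 - 4P = P - 180, so P = 209.8 and q = 29.8.
Expenditure moves from 265×130 = 34450 to 209.8×29.8 = 6252.04; change = -28197.96.

-28197.96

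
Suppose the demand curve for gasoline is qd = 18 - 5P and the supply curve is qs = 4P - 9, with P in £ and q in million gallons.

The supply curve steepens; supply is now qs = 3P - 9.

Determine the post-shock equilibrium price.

3.375

Before the shock: 18 - 5P = 4P - 9 ⇒ 27 = 9P ⇒ P = 3, q = 3.
The shock moves the curves to qd = 18 - 5P and qs = 3P - 9.
Setting them equal: 18 - 5P = 3P - 9 → 27 = 8P, so P = 3.375 and q = 1.125.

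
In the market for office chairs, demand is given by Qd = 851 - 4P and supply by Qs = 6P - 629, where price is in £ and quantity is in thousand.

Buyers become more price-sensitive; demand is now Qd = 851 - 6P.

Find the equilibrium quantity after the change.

Solve the original market: 851 - 4P = 6P - 629, hence P = 148 and Q = 259.
After the shift, demand is Qd = 851 - 6P and supply is Qs = 6P - 629.
New equilibrium: 851 - 6P = 6P - 629 ⇒ 1480 = 12P ⇒ P = 370/3 ≈ 123.3333, Q = 111.

111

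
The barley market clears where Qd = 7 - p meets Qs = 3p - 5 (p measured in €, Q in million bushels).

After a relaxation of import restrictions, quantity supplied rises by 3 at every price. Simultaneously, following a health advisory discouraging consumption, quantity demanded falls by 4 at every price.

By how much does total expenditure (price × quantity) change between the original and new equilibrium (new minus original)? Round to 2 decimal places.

-9.81

Initially, 7 - p = 3p - 5, so 12 = 4p and p = 3, Q = 4.
The new curves are Qd = 3 - p (demand) and Qs = 3p - 2 (supply).
New equilibrium: 3 - p = 3p - 2 ⇒ 5 = 4p ⇒ p = 1.25, Q = 1.75.
Expenditure moves from 3×4 = 12 to 1.25×1.75 = 2.1875; change = -9.81.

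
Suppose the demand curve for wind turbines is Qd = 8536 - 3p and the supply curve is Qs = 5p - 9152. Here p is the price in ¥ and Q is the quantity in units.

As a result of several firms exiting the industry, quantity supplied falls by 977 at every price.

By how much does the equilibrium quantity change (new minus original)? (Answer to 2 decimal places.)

Original equilibrium: 8536 - 3p = 5p - 9152 gives 17688 = 8p, so p = 2211 and Q = 1903.
With the change applied: demand Qd = 8536 - 3p, supply Qs = 5p - 10129.
Clearing the new market: 8536 - 3p = 5p - 10129, so p = 2333.125 and Q = 1536.625.
ΔQ = 1536.625 − 1903 = -366.38.

-366.38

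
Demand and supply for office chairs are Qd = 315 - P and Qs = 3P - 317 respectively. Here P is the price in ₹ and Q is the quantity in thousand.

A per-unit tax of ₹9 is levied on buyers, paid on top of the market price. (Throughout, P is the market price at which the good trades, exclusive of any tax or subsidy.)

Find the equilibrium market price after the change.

155.75

Initially, 315 - P = 3P - 317, so 632 = 4P and P = 158, Q = 157.
Since buyers pay the price plus the tax, the effective demand curve becomes Qd = 306 - P.
Equate the new curves: 306 - P = 3P - 317, giving 623 = 4P, P = 155.75, Q = 150.25.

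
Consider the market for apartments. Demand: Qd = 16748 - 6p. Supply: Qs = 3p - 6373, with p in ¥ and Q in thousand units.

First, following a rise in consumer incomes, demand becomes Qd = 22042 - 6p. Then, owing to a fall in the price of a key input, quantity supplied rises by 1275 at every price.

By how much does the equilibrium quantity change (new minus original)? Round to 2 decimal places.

Original equilibrium: 16748 - 6p = 3p - 6373 gives 23121 = 9p, so p = 2569 and Q = 1334.
After the shift, demand is Qd = 22042 - 6p and supply is Qs = 3p - 5098.
Setting them equal: 22042 - 6p = 3p - 5098 → 27140 = 9p, so p = 27140/9 ≈ 3015.5556 and Q = 11846/3 ≈ 3948.6667.
ΔQ = 3948.6667 − 1334 = +2614.67.

+2614.67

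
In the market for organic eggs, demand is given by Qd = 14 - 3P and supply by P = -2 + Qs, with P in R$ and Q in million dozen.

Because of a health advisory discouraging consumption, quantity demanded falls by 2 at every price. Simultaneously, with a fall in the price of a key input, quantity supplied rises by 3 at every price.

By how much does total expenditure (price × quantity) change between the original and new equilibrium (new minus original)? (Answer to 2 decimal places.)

-3.19

Before the shock: 14 - 3P = P + 2 ⇒ 12 = 4P ⇒ P = 3, Q = 5.
With the change applied: demand Qd = 12 - 3P, supply Qs = P + 5.
Equate the new curves: 12 - 3P = P + 5, giving 7 = 4P, P = 1.75, Q = 6.75.
Expenditure moves from 3×5 = 15 to 1.75×6.75 = 11.8125; change = -3.19.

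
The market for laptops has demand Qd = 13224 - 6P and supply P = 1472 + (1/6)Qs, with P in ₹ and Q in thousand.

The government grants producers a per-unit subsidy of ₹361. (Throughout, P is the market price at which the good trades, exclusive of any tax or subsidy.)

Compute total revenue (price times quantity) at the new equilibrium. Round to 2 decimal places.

5434942.50

Before the shock: 13224 - 6P = 6P - 8832 ⇒ 22056 = 12P ⇒ P = 1838, Q = 2196.
Since sellers receive the price plus the subsidy, the effective supply curve becomes Qs = 6P - 6666.
New equilibrium: 13224 - 6P = 6P - 6666 ⇒ 19890 = 12P ⇒ P = 1657.5, Q = 3279.
New expenditure = 1657.5 × 3279 = 5434942.50.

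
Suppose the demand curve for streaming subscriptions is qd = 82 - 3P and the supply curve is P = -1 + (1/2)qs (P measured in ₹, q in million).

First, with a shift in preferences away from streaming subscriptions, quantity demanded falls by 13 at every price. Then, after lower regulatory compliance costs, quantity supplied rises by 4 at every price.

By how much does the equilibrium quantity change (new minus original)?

Original equilibrium: 82 - 3P = 2P + 2 gives 80 = 5P, so P = 16 and q = 34.
With the change applied: demand qd = 69 - 3P, supply qs = 2P + 6.
Clearing the new market: 69 - 3P = 2P + 6, so P = 12.6 and q = 31.2.
Δq = 31.2 − 34 = -2.8.

-2.8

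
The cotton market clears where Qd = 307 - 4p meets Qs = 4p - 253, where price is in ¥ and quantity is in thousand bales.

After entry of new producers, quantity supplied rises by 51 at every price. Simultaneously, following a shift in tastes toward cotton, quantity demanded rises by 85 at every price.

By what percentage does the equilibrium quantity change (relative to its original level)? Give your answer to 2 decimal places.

+251.85

Original equilibrium: 307 - 4p = 4p - 253 gives 560 = 8p, so p = 70 and Q = 27.
The shock moves the curves to Qd = 392 - 4p and Qs = 4p - 202.
New equilibrium: 392 - 4p = 4p - 202 ⇒ 594 = 8p ⇒ p = 74.25, Q = 95.
%ΔQ = (95 − 27) / 27 × 100 = +251.85%.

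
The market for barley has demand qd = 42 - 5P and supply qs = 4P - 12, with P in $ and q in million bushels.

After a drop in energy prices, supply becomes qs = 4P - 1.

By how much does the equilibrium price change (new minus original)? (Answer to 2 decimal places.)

-1.22

Before the shock: 42 - 5P = 4P - 12 ⇒ 54 = 9P ⇒ P = 6, q = 12.
After the shift, demand is qd = 42 - 5P and supply is qs = 4P - 1.
Clearing the new market: 42 - 5P = 4P - 1, so P = 43/9 ≈ 4.7778 and q = 163/9 ≈ 18.1111.
ΔP = 4.7778 − 6 = -1.22.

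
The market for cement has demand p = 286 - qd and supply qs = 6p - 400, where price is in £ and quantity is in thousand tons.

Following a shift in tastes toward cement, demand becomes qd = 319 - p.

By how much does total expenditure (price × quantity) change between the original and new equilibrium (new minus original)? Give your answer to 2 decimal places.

Initially, 286 - p = 6p - 400, so 686 = 7p and p = 98, q = 188.
With the change applied: demand qd = 319 - p, supply qs = 6p - 400.
Setting them equal: 319 - p = 6p - 400 → 719 = 7p, so p = 719/7 ≈ 102.7143 and q = 1514/7 ≈ 216.2857.
Expenditure moves from 98×188 = 18424 to 102.7143×216.2857 = 22215.6327; change = +3791.63.

+3791.63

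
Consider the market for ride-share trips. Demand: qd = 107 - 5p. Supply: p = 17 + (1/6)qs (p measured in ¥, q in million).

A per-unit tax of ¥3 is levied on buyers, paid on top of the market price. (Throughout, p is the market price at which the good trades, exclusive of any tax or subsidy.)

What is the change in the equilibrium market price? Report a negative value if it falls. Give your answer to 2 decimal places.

-1.36

Solve the original market: 107 - 5p = 6p - 102, hence p = 19 and q = 12.
Since buyers pay the price plus the tax, the effective demand curve becomes qd = 92 - 5p.
Equate the new curves: 92 - 5p = 6p - 102, giving 194 = 11p, p = 194/11 ≈ 17.6364, q = 42/11 ≈ 3.8182.
Δp = 17.6364 − 19 = -1.36.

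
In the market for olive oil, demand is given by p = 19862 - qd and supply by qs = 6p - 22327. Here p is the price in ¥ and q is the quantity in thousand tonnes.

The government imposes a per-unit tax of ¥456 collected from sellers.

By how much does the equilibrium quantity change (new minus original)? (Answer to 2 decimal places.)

-390.86

Solve the original market: 19862 - p = 6p - 22327, hence p = 6027 and q = 13835.
Since sellers keep the price net of the tax, the effective supply curve becomes qs = 6p - 25063.
Setting them equal: 19862 - p = 6p - 25063 → 44925 = 7p, so p = 44925/7 ≈ 6417.8571 and q = 94109/7 ≈ 13444.1429.
Δq = 13444.1429 − 13835 = -390.86.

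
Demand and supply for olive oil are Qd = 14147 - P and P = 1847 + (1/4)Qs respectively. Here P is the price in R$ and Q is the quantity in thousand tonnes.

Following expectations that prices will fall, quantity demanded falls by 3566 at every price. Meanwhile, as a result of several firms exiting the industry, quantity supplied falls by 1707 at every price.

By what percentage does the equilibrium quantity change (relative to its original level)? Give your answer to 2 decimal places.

Initially, 14147 - P = 4P - 7388, so 21535 = 5P and P = 4307, Q = 9840.
After the shift, demand is Qd = 10581 - P and supply is Qs = 4P - 9095.
Equate the new curves: 10581 - P = 4P - 9095, giving 19676 = 5P, P = 3935.2, Q = 6645.8.
%ΔQ = (6645.8 − 9840) / 9840 × 100 = -32.46%.

-32.46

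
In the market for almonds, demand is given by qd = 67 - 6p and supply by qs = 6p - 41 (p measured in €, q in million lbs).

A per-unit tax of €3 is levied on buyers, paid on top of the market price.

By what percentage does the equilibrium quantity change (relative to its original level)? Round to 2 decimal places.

-69.23

Original equilibrium: 67 - 6p = 6p - 41 gives 108 = 12p, so p = 9 and q = 13.
Since buyers pay the price plus the tax, the effective demand curve becomes qd = 49 - 6p.
New equilibrium: 49 - 6p = 6p - 41 ⇒ 90 = 12p ⇒ p = 7.5, q = 4.
%Δq = (4 − 13) / 13 × 100 = -69.23%.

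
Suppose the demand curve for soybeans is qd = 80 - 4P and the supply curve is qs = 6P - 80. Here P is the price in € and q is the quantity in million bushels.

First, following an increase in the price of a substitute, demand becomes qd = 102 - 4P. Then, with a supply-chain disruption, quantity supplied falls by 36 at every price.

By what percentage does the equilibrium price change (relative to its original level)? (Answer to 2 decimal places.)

Initially, 80 - 4P = 6P - 80, so 160 = 10P and P = 16, q = 16.
With the change applied: demand qd = 102 - 4P, supply qs = 6P - 116.
New equilibrium: 102 - 4P = 6P - 116 ⇒ 218 = 10P ⇒ P = 21.8, q = 14.8.
%ΔP = (21.8 − 16) / 16 × 100 = +36.25%.

+36.25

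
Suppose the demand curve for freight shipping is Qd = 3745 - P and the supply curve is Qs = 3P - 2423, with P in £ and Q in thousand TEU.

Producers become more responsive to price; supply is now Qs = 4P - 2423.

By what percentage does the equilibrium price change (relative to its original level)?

-20

Before the shock: 3745 - P = 3P - 2423 ⇒ 6168 = 4P ⇒ P = 1542, Q = 2203.
The shock moves the curves to Qd = 3745 - P and Qs = 4P - 2423.
Equate the new curves: 3745 - P = 4P - 2423, giving 6168 = 5P, P = 1233.6, Q = 2511.4.
%ΔP = (1233.6 − 1542) / 1542 × 100 = -20%.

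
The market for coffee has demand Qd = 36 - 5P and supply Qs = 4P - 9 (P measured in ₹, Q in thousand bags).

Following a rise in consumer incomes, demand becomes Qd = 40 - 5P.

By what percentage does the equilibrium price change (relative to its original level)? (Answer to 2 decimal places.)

Initially, 36 - 5P = 4P - 9, so 45 = 9P and P = 5, Q = 11.
The new curves are Qd = 40 - 5P (demand) and Qs = 4P - 9 (supply).
Equate the new curves: 40 - 5P = 4P - 9, giving 49 = 9P, P = 49/9 ≈ 5.4444, Q = 115/9 ≈ 12.7778.
%ΔP = (5.4444 − 5) / 5 × 100 = +8.89%.

+8.89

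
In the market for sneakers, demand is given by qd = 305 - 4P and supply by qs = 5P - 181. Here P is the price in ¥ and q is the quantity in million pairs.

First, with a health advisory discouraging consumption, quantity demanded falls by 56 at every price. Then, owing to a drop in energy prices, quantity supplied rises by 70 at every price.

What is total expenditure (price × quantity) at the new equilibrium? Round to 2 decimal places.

3560.00

Before the shock: 305 - 4P = 5P - 181 ⇒ 486 = 9P ⇒ P = 54, q = 89.
The new curves are qd = 249 - 4P (demand) and qs = 5P - 111 (supply).
Equate the new curves: 249 - 4P = 5P - 111, giving 360 = 9P, P = 40, q = 89.
New expenditure = 40 × 89 = 3560.00.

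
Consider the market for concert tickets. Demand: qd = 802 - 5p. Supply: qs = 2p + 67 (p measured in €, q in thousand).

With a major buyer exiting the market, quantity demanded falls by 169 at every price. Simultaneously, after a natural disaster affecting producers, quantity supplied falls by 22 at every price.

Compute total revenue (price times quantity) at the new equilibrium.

Original equilibrium: 802 - 5p = 2p + 67 gives 735 = 7p, so p = 105 and q = 277.
After the shift, demand is qd = 633 - 5p and supply is qs = 2p + 45.
Setting them equal: 633 - 5p = 2p + 45 → 588 = 7p, so p = 84 and q = 213.
New expenditure = 84 × 213 = 17892.

17892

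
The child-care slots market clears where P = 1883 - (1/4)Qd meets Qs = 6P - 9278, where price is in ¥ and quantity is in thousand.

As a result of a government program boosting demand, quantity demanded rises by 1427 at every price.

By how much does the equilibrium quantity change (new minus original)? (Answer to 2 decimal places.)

Original equilibrium: 7532 - 4P = 6P - 9278 gives 16810 = 10P, so P = 1681 and Q = 808.
The shock moves the curves to Qd = 8959 - 4P and Qs = 6P - 9278.
Clearing the new market: 8959 - 4P = 6P - 9278, so P = 1823.7 and Q = 1664.2.
ΔQ = 1664.2 − 808 = +856.20.

+856.20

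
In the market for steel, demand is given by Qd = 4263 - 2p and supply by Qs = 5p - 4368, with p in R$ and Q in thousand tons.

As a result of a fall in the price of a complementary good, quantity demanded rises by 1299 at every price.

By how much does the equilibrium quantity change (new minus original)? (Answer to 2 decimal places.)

+927.86

Original equilibrium: 4263 - 2p = 5p - 4368 gives 8631 = 7p, so p = 1233 and Q = 1797.
The shock moves the curves to Qd = 5562 - 2p and Qs = 5p - 4368.
Setting them equal: 5562 - 2p = 5p - 4368 → 9930 = 7p, so p = 9930/7 ≈ 1418.5714 and Q = 19074/7 ≈ 2724.8571.
ΔQ = 2724.8571 − 1797 = +927.86.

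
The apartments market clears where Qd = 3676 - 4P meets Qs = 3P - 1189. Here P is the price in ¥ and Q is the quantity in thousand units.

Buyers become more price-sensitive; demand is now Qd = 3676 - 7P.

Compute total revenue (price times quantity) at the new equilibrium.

Solve the original market: 3676 - 4P = 3P - 1189, hence P = 695 and Q = 896.
The shock moves the curves to Qd = 3676 - 7P and Qs = 3P - 1189.
Setting them equal: 3676 - 7P = 3P - 1189 → 4865 = 10P, so P = 486.5 and Q = 270.5.
New expenditure = 486.5 × 270.5 = 131598.25.

131598.25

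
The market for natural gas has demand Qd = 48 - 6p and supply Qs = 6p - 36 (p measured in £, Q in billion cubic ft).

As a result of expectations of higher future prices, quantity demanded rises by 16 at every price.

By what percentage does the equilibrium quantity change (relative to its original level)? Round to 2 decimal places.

+133.33

Initially, 48 - 6p = 6p - 36, so 84 = 12p and p = 7, Q = 6.
The shock moves the curves to Qd = 64 - 6p and Qs = 6p - 36.
Equate the new curves: 64 - 6p = 6p - 36, giving 100 = 12p, p = 25/3 ≈ 8.3333, Q = 14.
%ΔQ = (14 − 6) / 6 × 100 = +133.33%.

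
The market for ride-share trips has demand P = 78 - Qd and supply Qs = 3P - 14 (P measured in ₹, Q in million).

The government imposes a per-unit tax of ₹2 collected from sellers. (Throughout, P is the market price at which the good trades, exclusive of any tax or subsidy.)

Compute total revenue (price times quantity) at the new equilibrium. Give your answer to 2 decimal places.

Solve the original market: 78 - P = 3P - 14, hence P = 23 and Q = 55.
Since sellers keep the price net of the tax, the effective supply curve becomes Qs = 3P - 20.
New equilibrium: 78 - P = 3P - 20 ⇒ 98 = 4P ⇒ P = 24.5, Q = 53.5.
New expenditure = 24.5 × 53.5 = 1310.75.

1310.75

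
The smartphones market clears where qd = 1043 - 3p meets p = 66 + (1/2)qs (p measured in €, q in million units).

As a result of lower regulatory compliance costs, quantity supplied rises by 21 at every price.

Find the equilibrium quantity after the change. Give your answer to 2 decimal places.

Initially, 1043 - 3p = 2p - 132, so 1175 = 5p and p = 235, q = 338.
The new curves are qd = 1043 - 3p (demand) and qs = 2p - 111 (supply).
Setting them equal: 1043 - 3p = 2p - 111 → 1154 = 5p, so p = 230.8 and q = 350.6.

350.60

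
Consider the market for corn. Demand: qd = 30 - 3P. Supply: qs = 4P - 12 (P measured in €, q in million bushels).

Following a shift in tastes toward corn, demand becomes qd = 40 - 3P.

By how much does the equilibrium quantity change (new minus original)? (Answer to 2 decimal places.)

Before the shock: 30 - 3P = 4P - 12 ⇒ 42 = 7P ⇒ P = 6, q = 12.
The new curves are qd = 40 - 3P (demand) and qs = 4P - 12 (supply).
Equate the new curves: 40 - 3P = 4P - 12, giving 52 = 7P, P = 52/7 ≈ 7.4286, q = 124/7 ≈ 17.7143.
Δq = 17.7143 − 12 = +5.71.

+5.71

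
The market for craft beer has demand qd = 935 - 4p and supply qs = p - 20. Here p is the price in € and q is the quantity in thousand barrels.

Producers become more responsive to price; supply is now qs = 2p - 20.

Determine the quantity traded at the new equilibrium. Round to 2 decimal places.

Before the shock: 935 - 4p = p - 20 ⇒ 955 = 5p ⇒ p = 191, q = 171.
After the shift, demand is qd = 935 - 4p and supply is qs = 2p - 20.
New equilibrium: 935 - 4p = 2p - 20 ⇒ 955 = 6p ⇒ p = 955/6 ≈ 159.1667, q = 895/3 ≈ 298.3333.

298.33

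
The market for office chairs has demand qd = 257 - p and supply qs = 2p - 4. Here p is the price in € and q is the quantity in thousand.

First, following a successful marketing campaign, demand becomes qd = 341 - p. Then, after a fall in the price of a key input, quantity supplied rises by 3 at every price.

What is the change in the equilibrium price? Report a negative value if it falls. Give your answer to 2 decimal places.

Solve the original market: 257 - p = 2p - 4, hence p = 87 and q = 170.
The new curves are qd = 341 - p (demand) and qs = 2p - 1 (supply).
Setting them equal: 341 - p = 2p - 1 → 342 = 3p, so p = 114 and q = 227.
Δp = 114 − 87 = +27.00.

+27.00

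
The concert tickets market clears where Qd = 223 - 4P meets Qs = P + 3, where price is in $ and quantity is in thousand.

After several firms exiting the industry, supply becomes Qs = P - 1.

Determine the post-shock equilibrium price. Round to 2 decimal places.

Before the shock: 223 - 4P = P + 3 ⇒ 220 = 5P ⇒ P = 44, Q = 47.
The new curves are Qd = 223 - 4P (demand) and Qs = P - 1 (supply).
Setting them equal: 223 - 4P = P - 1 → 224 = 5P, so P = 44.8 and Q = 43.8.

44.80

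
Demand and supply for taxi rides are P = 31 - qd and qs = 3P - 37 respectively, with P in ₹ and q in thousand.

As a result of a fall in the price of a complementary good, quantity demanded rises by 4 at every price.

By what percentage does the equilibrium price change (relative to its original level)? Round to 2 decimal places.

+5.88

Original equilibrium: 31 - P = 3P - 37 gives 68 = 4P, so P = 17 and q = 14.
With the change applied: demand qd = 35 - P, supply qs = 3P - 37.
Clearing the new market: 35 - P = 3P - 37, so P = 18 and q = 17.
%ΔP = (18 − 17) / 17 × 100 = +5.88%.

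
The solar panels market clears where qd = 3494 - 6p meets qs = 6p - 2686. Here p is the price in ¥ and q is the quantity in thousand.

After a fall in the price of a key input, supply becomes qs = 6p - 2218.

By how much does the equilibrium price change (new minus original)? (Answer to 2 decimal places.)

Solve the original market: 3494 - 6p = 6p - 2686, hence p = 515 and q = 404.
After the shift, demand is qd = 3494 - 6p and supply is qs = 6p - 2218.
Clearing the new market: 3494 - 6p = 6p - 2218, so p = 476 and q = 638.
Δp = 476 − 515 = -39.00.

-39.00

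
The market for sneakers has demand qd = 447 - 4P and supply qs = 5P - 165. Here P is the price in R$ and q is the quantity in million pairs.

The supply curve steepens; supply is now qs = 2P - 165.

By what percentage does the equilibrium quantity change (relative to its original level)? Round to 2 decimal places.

Original equilibrium: 447 - 4P = 5P - 165 gives 612 = 9P, so P = 68 and q = 175.
After the shift, demand is qd = 447 - 4P and supply is qs = 2P - 165.
Setting them equal: 447 - 4P = 2P - 165 → 612 = 6P, so P = 102 and q = 39.
%Δq = (39 − 175) / 175 × 100 = -77.71%.

-77.71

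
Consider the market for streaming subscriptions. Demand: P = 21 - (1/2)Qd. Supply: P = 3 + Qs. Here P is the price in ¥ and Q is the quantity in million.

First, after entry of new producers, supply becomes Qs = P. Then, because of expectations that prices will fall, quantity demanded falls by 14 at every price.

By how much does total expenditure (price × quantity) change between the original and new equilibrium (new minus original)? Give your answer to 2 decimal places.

-92.89

Initially, 42 - 2P = P - 3, so 45 = 3P and P = 15, Q = 12.
With the change applied: demand Qd = 28 - 2P, supply Qs = P.
Equate the new curves: 28 - 2P = P, giving 28 = 3P, P = 28/3 ≈ 9.3333, Q = 28/3 ≈ 9.3333.
Expenditure moves from 15×12 = 180 to 9.3333×9.3333 = 87.1111; change = -92.89.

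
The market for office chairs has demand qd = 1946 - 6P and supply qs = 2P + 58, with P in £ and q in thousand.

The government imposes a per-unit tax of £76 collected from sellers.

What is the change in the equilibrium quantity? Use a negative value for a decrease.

Before the shock: 1946 - 6P = 2P + 58 ⇒ 1888 = 8P ⇒ P = 236, q = 530.
Since sellers keep the price net of the tax, the effective supply curve becomes qs = 2P - 94.
New equilibrium: 1946 - 6P = 2P - 94 ⇒ 2040 = 8P ⇒ P = 255, q = 416.
Δq = 416 − 530 = -114.

-114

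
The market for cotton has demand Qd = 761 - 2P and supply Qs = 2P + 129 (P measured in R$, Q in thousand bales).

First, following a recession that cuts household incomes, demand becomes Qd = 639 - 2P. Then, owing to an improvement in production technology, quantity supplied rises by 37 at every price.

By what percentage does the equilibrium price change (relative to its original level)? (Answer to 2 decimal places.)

-25.16

Original equilibrium: 761 - 2P = 2P + 129 gives 632 = 4P, so P = 158 and Q = 445.
With the change applied: demand Qd = 639 - 2P, supply Qs = 2P + 166.
Equate the new curves: 639 - 2P = 2P + 166, giving 473 = 4P, P = 118.25, Q = 402.5.
%ΔP = (118.25 − 158) / 158 × 100 = -25.16%.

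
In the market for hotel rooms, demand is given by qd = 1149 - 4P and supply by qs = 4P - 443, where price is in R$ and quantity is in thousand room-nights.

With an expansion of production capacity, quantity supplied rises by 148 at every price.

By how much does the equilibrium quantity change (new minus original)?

Initially, 1149 - 4P = 4P - 443, so 1592 = 8P and P = 199, q = 353.
The new curves are qd = 1149 - 4P (demand) and qs = 4P - 295 (supply).
Clearing the new market: 1149 - 4P = 4P - 295, so P = 180.5 and q = 427.
Δq = 427 − 353 = +74.

+74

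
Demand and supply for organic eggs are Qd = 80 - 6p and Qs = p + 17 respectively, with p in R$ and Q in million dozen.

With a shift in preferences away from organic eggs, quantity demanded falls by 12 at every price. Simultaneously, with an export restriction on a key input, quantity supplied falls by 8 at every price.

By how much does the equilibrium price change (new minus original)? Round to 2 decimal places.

Original equilibrium: 80 - 6p = p + 17 gives 63 = 7p, so p = 9 and Q = 26.
With the change applied: demand Qd = 68 - 6p, supply Qs = p + 9.
Setting them equal: 68 - 6p = p + 9 → 59 = 7p, so p = 59/7 ≈ 8.4286 and Q = 122/7 ≈ 17.4286.
Δp = 8.4286 − 9 = -0.57.

-0.57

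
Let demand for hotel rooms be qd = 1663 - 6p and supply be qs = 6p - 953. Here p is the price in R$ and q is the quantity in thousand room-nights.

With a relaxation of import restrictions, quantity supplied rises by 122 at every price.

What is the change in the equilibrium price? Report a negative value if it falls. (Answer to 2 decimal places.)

Initially, 1663 - 6p = 6p - 953, so 2616 = 12p and p = 218, q = 355.
With the change applied: demand qd = 1663 - 6p, supply qs = 6p - 831.
Equate the new curves: 1663 - 6p = 6p - 831, giving 2494 = 12p, p = 1247/6 ≈ 207.8333, q = 416.
Δp = 207.8333 − 218 = -10.17.

-10.17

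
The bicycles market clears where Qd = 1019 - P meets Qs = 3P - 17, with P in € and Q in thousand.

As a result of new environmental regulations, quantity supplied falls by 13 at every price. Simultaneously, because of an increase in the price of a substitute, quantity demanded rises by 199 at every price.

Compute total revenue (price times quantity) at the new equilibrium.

Solve the original market: 1019 - P = 3P - 17, hence P = 259 and Q = 760.
With the change applied: demand Qd = 1218 - P, supply Qs = 3P - 30.
Setting them equal: 1218 - P = 3P - 30 → 1248 = 4P, so P = 312 and Q = 906.
New expenditure = 312 × 906 = 282672.

282672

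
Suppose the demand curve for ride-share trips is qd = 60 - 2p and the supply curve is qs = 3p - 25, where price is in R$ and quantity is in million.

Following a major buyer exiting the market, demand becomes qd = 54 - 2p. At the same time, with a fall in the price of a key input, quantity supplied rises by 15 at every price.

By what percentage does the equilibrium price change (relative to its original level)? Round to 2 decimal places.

Original equilibrium: 60 - 2p = 3p - 25 gives 85 = 5p, so p = 17 and q = 26.
After the shift, demand is qd = 54 - 2p and supply is qs = 3p - 10.
New equilibrium: 54 - 2p = 3p - 10 ⇒ 64 = 5p ⇒ p = 12.8, q = 28.4.
%Δp = (12.8 − 17) / 17 × 100 = -24.71%.

-24.71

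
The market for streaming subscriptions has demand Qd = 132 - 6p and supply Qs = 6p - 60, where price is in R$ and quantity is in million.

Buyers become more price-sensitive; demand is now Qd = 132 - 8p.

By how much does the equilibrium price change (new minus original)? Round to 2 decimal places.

Original equilibrium: 132 - 6p = 6p - 60 gives 192 = 12p, so p = 16 and Q = 36.
After the shift, demand is Qd = 132 - 8p and supply is Qs = 6p - 60.
New equilibrium: 132 - 8p = 6p - 60 ⇒ 192 = 14p ⇒ p = 96/7 ≈ 13.7143, Q = 156/7 ≈ 22.2857.
Δp = 13.7143 − 16 = -2.29.

-2.29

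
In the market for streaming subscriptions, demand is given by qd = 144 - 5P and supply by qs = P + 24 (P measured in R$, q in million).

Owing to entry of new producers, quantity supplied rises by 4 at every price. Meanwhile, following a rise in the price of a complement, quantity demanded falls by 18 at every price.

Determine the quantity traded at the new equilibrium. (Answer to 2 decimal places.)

44.33

Before the shock: 144 - 5P = P + 24 ⇒ 120 = 6P ⇒ P = 20, q = 44.
The new curves are qd = 126 - 5P (demand) and qs = P + 28 (supply).
Equate the new curves: 126 - 5P = P + 28, giving 98 = 6P, P = 49/3 ≈ 16.3333, q = 133/3 ≈ 44.3333.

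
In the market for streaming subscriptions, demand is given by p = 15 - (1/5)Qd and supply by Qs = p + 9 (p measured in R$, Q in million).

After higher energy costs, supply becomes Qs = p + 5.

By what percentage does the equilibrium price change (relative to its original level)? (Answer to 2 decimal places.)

+6.06

Solve the original market: 75 - 5p = p + 9, hence p = 11 and Q = 20.
With the change applied: demand Qd = 75 - 5p, supply Qs = p + 5.
Clearing the new market: 75 - 5p = p + 5, so p = 35/3 ≈ 11.6667 and Q = 50/3 ≈ 16.6667.
%Δp = (11.6667 − 11) / 11 × 100 = +6.06%.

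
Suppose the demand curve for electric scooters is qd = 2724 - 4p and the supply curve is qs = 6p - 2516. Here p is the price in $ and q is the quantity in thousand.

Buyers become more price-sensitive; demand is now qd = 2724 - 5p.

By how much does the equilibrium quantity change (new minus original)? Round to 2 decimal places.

-285.82

Initially, 2724 - 4p = 6p - 2516, so 5240 = 10p and p = 524, q = 628.
The new curves are qd = 2724 - 5p (demand) and qs = 6p - 2516 (supply).
Setting them equal: 2724 - 5p = 6p - 2516 → 5240 = 11p, so p = 5240/11 ≈ 476.3636 and q = 3764/11 ≈ 342.1818.
Δq = 342.1818 − 628 = -285.82.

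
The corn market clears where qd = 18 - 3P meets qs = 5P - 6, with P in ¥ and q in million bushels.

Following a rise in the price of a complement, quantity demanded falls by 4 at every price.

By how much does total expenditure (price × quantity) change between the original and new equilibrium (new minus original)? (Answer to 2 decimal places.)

Before the shock: 18 - 3P = 5P - 6 ⇒ 24 = 8P ⇒ P = 3, q = 9.
The new curves are qd = 14 - 3P (demand) and qs = 5P - 6 (supply).
Equate the new curves: 14 - 3P = 5P - 6, giving 20 = 8P, P = 2.5, q = 6.5.
Expenditure moves from 3×9 = 27 to 2.5×6.5 = 16.25; change = -10.75.

-10.75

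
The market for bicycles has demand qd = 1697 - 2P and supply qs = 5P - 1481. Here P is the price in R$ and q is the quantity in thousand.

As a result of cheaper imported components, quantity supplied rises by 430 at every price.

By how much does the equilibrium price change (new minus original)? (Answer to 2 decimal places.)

Before the shock: 1697 - 2P = 5P - 1481 ⇒ 3178 = 7P ⇒ P = 454, q = 789.
After the shift, demand is qd = 1697 - 2P and supply is qs = 5P - 1051.
Equate the new curves: 1697 - 2P = 5P - 1051, giving 2748 = 7P, P = 2748/7 ≈ 392.5714, q = 6383/7 ≈ 911.8571.
ΔP = 392.5714 − 454 = -61.43.

-61.43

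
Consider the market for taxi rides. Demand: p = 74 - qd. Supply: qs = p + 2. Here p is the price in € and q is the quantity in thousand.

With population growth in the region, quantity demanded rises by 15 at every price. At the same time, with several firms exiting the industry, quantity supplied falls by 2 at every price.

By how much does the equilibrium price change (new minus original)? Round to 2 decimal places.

+8.50

Initially, 74 - p = p + 2, so 72 = 2p and p = 36, q = 38.
The shock moves the curves to qd = 89 - p and qs = p.
New equilibrium: 89 - p = p ⇒ 89 = 2p ⇒ p = 44.5, q = 44.5.
Δp = 44.5 − 36 = +8.50.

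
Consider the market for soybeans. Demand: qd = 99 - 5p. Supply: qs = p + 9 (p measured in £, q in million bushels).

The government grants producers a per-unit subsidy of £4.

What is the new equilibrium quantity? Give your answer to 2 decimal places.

27.33

Solve the original market: 99 - 5p = p + 9, hence p = 15 and q = 24.
Since sellers receive the price plus the subsidy, the effective supply curve becomes qs = p + 13.
New equilibrium: 99 - 5p = p + 13 ⇒ 86 = 6p ⇒ p = 43/3 ≈ 14.3333, q = 82/3 ≈ 27.3333.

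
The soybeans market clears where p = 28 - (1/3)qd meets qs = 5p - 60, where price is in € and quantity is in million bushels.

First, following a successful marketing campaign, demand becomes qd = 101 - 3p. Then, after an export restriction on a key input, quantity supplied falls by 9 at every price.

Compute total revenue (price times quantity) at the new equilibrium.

Before the shock: 84 - 3p = 5p - 60 ⇒ 144 = 8p ⇒ p = 18, q = 30.
The new curves are qd = 101 - 3p (demand) and qs = 5p - 69 (supply).
Setting them equal: 101 - 3p = 5p - 69 → 170 = 8p, so p = 21.25 and q = 37.25.
New expenditure = 21.25 × 37.25 = 791.5625.

791.5625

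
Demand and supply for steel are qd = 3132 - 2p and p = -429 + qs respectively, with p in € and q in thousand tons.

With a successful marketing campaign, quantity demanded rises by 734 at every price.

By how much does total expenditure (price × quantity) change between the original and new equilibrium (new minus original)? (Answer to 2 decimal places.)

+605713.11

Initially, 3132 - 2p = p + 429, so 2703 = 3p and p = 901, q = 1330.
With the change applied: demand qd = 3866 - 2p, supply qs = p + 429.
Equate the new curves: 3866 - 2p = p + 429, giving 3437 = 3p, p = 3437/3 ≈ 1145.6667, q = 4724/3 ≈ 1574.6667.
Expenditure moves from 901×1330 = 1198330 to 1145.6667×1574.6667 = 1804043.1111; change = +605713.11.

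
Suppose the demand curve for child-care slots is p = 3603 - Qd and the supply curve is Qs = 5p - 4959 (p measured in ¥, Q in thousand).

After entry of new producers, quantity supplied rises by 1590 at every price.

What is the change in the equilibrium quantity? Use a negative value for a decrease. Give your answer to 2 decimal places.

Initially, 3603 - p = 5p - 4959, so 8562 = 6p and p = 1427, Q = 2176.
After the shift, demand is Qd = 3603 - p and supply is Qs = 5p - 3369.
Clearing the new market: 3603 - p = 5p - 3369, so p = 1162 and Q = 2441.
ΔQ = 2441 − 2176 = +265.00.

+265.00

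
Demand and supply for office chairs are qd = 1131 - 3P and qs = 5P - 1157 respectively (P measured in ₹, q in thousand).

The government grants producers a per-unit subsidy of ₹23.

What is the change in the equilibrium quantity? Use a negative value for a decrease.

+43.125

Initially, 1131 - 3P = 5P - 1157, so 2288 = 8P and P = 286, q = 273.
Since sellers receive the price plus the subsidy, the effective supply curve becomes qs = 5P - 1042.
Equate the new curves: 1131 - 3P = 5P - 1042, giving 2173 = 8P, P = 271.625, q = 316.125.
Δq = 316.125 − 273 = +43.125.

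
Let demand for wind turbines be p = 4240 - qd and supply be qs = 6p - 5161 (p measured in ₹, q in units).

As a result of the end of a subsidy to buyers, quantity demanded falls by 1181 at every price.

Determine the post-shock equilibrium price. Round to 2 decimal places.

Solve the original market: 4240 - p = 6p - 5161, hence p = 1343 and q = 2897.
After the shift, demand is qd = 3059 - p and supply is qs = 6p - 5161.
New equilibrium: 3059 - p = 6p - 5161 ⇒ 8220 = 7p ⇒ p = 8220/7 ≈ 1174.2857, q = 13193/7 ≈ 1884.7143.

1174.29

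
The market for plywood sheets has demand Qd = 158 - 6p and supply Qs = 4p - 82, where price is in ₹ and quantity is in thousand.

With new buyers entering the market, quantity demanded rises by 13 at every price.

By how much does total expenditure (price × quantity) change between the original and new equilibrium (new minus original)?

+149.76

Original equilibrium: 158 - 6p = 4p - 82 gives 240 = 10p, so p = 24 and Q = 14.
The shock moves the curves to Qd = 171 - 6p and Qs = 4p - 82.
New equilibrium: 171 - 6p = 4p - 82 ⇒ 253 = 10p ⇒ p = 25.3, Q = 19.2.
Expenditure moves from 24×14 = 336 to 25.3×19.2 = 485.76; change = +149.76.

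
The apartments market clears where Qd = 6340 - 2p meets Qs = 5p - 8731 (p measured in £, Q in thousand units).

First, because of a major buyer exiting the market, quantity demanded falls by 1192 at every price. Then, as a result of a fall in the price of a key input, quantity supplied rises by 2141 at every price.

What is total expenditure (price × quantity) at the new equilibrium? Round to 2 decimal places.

Solve the original market: 6340 - 2p = 5p - 8731, hence p = 2153 and Q = 2034.
The new curves are Qd = 5148 - 2p (demand) and Qs = 5p - 6590 (supply).
Equate the new curves: 5148 - 2p = 5p - 6590, giving 11738 = 7p, p = 11738/7 ≈ 1676.8571, Q = 12560/7 ≈ 1794.2857.
New expenditure = 1676.8571 × 1794.2857 = 3008760.82.

3008760.82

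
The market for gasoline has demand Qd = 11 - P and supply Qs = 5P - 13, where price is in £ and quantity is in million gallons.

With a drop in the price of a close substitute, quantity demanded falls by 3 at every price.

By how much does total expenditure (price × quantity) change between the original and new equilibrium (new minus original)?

-12.25

Before the shock: 11 - P = 5P - 13 ⇒ 24 = 6P ⇒ P = 4, Q = 7.
After the shift, demand is Qd = 8 - P and supply is Qs = 5P - 13.
New equilibrium: 8 - P = 5P - 13 ⇒ 21 = 6P ⇒ P = 3.5, Q = 4.5.
Expenditure moves from 4×7 = 28 to 3.5×4.5 = 15.75; change = -12.25.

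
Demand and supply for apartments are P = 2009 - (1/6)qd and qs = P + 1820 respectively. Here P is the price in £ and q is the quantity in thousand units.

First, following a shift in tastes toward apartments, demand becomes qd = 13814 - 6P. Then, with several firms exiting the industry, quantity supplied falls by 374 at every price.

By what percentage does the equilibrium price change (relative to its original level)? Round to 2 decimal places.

Before the shock: 12054 - 6P = P + 1820 ⇒ 10234 = 7P ⇒ P = 1462, q = 3282.
The new curves are qd = 13814 - 6P (demand) and qs = P + 1446 (supply).
Clearing the new market: 13814 - 6P = P + 1446, so P = 12368/7 ≈ 1766.8571 and q = 22490/7 ≈ 3212.8571.
%ΔP = (1766.8571 − 1462) / 1462 × 100 = +20.85%.

+20.85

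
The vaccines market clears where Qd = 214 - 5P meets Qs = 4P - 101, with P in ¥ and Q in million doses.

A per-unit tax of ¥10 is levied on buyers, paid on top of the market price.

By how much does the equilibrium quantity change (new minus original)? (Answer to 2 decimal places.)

Solve the original market: 214 - 5P = 4P - 101, hence P = 35 and Q = 39.
Since buyers pay the price plus the tax, the effective demand curve becomes Qd = 164 - 5P.
Setting them equal: 164 - 5P = 4P - 101 → 265 = 9P, so P = 265/9 ≈ 29.4444 and Q = 151/9 ≈ 16.7778.
ΔQ = 16.7778 − 39 = -22.22.

-22.22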